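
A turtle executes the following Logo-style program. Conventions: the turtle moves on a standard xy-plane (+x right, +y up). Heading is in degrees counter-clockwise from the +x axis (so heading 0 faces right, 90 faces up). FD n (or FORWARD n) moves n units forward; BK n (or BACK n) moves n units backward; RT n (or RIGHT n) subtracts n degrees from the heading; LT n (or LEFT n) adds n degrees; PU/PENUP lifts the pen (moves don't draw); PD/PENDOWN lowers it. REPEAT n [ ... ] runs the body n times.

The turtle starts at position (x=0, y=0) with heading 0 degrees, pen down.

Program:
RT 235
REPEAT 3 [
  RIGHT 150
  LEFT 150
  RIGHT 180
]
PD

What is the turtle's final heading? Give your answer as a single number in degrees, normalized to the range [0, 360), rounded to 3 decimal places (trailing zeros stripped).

Executing turtle program step by step:
Start: pos=(0,0), heading=0, pen down
RT 235: heading 0 -> 125
REPEAT 3 [
  -- iteration 1/3 --
  RT 150: heading 125 -> 335
  LT 150: heading 335 -> 125
  RT 180: heading 125 -> 305
  -- iteration 2/3 --
  RT 150: heading 305 -> 155
  LT 150: heading 155 -> 305
  RT 180: heading 305 -> 125
  -- iteration 3/3 --
  RT 150: heading 125 -> 335
  LT 150: heading 335 -> 125
  RT 180: heading 125 -> 305
]
PD: pen down
Final: pos=(0,0), heading=305, 0 segment(s) drawn

Answer: 305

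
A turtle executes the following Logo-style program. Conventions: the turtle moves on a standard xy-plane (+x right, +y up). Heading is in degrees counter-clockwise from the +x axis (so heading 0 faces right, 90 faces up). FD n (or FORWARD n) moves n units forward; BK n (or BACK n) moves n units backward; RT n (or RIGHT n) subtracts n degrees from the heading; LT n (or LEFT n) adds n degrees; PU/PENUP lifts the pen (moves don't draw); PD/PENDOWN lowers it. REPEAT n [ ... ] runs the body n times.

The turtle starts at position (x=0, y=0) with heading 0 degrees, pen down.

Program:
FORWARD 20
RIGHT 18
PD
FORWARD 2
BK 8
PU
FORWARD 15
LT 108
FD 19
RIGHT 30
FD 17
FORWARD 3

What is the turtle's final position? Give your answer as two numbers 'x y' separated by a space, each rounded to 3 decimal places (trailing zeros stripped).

Answer: 38.56 33.539

Derivation:
Executing turtle program step by step:
Start: pos=(0,0), heading=0, pen down
FD 20: (0,0) -> (20,0) [heading=0, draw]
RT 18: heading 0 -> 342
PD: pen down
FD 2: (20,0) -> (21.902,-0.618) [heading=342, draw]
BK 8: (21.902,-0.618) -> (14.294,1.854) [heading=342, draw]
PU: pen up
FD 15: (14.294,1.854) -> (28.56,-2.781) [heading=342, move]
LT 108: heading 342 -> 90
FD 19: (28.56,-2.781) -> (28.56,16.219) [heading=90, move]
RT 30: heading 90 -> 60
FD 17: (28.56,16.219) -> (37.06,30.941) [heading=60, move]
FD 3: (37.06,30.941) -> (38.56,33.539) [heading=60, move]
Final: pos=(38.56,33.539), heading=60, 3 segment(s) drawn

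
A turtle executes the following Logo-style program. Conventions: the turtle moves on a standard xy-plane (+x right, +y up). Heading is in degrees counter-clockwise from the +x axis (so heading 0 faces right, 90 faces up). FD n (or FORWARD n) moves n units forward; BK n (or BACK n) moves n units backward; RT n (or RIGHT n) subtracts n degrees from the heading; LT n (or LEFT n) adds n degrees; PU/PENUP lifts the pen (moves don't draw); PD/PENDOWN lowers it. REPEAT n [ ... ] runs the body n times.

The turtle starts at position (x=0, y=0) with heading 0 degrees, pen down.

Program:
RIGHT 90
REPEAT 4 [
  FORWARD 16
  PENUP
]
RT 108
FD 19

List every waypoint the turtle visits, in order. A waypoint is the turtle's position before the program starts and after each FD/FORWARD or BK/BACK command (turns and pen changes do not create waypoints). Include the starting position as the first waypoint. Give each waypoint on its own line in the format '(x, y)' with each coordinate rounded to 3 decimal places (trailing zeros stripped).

Executing turtle program step by step:
Start: pos=(0,0), heading=0, pen down
RT 90: heading 0 -> 270
REPEAT 4 [
  -- iteration 1/4 --
  FD 16: (0,0) -> (0,-16) [heading=270, draw]
  PU: pen up
  -- iteration 2/4 --
  FD 16: (0,-16) -> (0,-32) [heading=270, move]
  PU: pen up
  -- iteration 3/4 --
  FD 16: (0,-32) -> (0,-48) [heading=270, move]
  PU: pen up
  -- iteration 4/4 --
  FD 16: (0,-48) -> (0,-64) [heading=270, move]
  PU: pen up
]
RT 108: heading 270 -> 162
FD 19: (0,-64) -> (-18.07,-58.129) [heading=162, move]
Final: pos=(-18.07,-58.129), heading=162, 1 segment(s) drawn
Waypoints (6 total):
(0, 0)
(0, -16)
(0, -32)
(0, -48)
(0, -64)
(-18.07, -58.129)

Answer: (0, 0)
(0, -16)
(0, -32)
(0, -48)
(0, -64)
(-18.07, -58.129)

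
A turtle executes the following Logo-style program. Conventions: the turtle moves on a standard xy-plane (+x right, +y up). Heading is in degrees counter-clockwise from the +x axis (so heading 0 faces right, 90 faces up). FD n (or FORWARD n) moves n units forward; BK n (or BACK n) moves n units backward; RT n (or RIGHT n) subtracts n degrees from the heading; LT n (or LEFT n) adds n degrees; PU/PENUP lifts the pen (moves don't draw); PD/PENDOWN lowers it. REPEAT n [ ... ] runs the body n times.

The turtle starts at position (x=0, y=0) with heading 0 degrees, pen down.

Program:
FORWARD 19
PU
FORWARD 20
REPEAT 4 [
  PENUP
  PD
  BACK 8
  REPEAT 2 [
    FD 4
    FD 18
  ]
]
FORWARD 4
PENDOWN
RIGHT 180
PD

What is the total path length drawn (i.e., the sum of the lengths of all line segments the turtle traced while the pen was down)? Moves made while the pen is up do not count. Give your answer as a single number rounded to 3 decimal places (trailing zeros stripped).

Executing turtle program step by step:
Start: pos=(0,0), heading=0, pen down
FD 19: (0,0) -> (19,0) [heading=0, draw]
PU: pen up
FD 20: (19,0) -> (39,0) [heading=0, move]
REPEAT 4 [
  -- iteration 1/4 --
  PU: pen up
  PD: pen down
  BK 8: (39,0) -> (31,0) [heading=0, draw]
  REPEAT 2 [
    -- iteration 1/2 --
    FD 4: (31,0) -> (35,0) [heading=0, draw]
    FD 18: (35,0) -> (53,0) [heading=0, draw]
    -- iteration 2/2 --
    FD 4: (53,0) -> (57,0) [heading=0, draw]
    FD 18: (57,0) -> (75,0) [heading=0, draw]
  ]
  -- iteration 2/4 --
  PU: pen up
  PD: pen down
  BK 8: (75,0) -> (67,0) [heading=0, draw]
  REPEAT 2 [
    -- iteration 1/2 --
    FD 4: (67,0) -> (71,0) [heading=0, draw]
    FD 18: (71,0) -> (89,0) [heading=0, draw]
    -- iteration 2/2 --
    FD 4: (89,0) -> (93,0) [heading=0, draw]
    FD 18: (93,0) -> (111,0) [heading=0, draw]
  ]
  -- iteration 3/4 --
  PU: pen up
  PD: pen down
  BK 8: (111,0) -> (103,0) [heading=0, draw]
  REPEAT 2 [
    -- iteration 1/2 --
    FD 4: (103,0) -> (107,0) [heading=0, draw]
    FD 18: (107,0) -> (125,0) [heading=0, draw]
    -- iteration 2/2 --
    FD 4: (125,0) -> (129,0) [heading=0, draw]
    FD 18: (129,0) -> (147,0) [heading=0, draw]
  ]
  -- iteration 4/4 --
  PU: pen up
  PD: pen down
  BK 8: (147,0) -> (139,0) [heading=0, draw]
  REPEAT 2 [
    -- iteration 1/2 --
    FD 4: (139,0) -> (143,0) [heading=0, draw]
    FD 18: (143,0) -> (161,0) [heading=0, draw]
    -- iteration 2/2 --
    FD 4: (161,0) -> (165,0) [heading=0, draw]
    FD 18: (165,0) -> (183,0) [heading=0, draw]
  ]
]
FD 4: (183,0) -> (187,0) [heading=0, draw]
PD: pen down
RT 180: heading 0 -> 180
PD: pen down
Final: pos=(187,0), heading=180, 22 segment(s) drawn

Segment lengths:
  seg 1: (0,0) -> (19,0), length = 19
  seg 2: (39,0) -> (31,0), length = 8
  seg 3: (31,0) -> (35,0), length = 4
  seg 4: (35,0) -> (53,0), length = 18
  seg 5: (53,0) -> (57,0), length = 4
  seg 6: (57,0) -> (75,0), length = 18
  seg 7: (75,0) -> (67,0), length = 8
  seg 8: (67,0) -> (71,0), length = 4
  seg 9: (71,0) -> (89,0), length = 18
  seg 10: (89,0) -> (93,0), length = 4
  seg 11: (93,0) -> (111,0), length = 18
  seg 12: (111,0) -> (103,0), length = 8
  seg 13: (103,0) -> (107,0), length = 4
  seg 14: (107,0) -> (125,0), length = 18
  seg 15: (125,0) -> (129,0), length = 4
  seg 16: (129,0) -> (147,0), length = 18
  seg 17: (147,0) -> (139,0), length = 8
  seg 18: (139,0) -> (143,0), length = 4
  seg 19: (143,0) -> (161,0), length = 18
  seg 20: (161,0) -> (165,0), length = 4
  seg 21: (165,0) -> (183,0), length = 18
  seg 22: (183,0) -> (187,0), length = 4
Total = 231

Answer: 231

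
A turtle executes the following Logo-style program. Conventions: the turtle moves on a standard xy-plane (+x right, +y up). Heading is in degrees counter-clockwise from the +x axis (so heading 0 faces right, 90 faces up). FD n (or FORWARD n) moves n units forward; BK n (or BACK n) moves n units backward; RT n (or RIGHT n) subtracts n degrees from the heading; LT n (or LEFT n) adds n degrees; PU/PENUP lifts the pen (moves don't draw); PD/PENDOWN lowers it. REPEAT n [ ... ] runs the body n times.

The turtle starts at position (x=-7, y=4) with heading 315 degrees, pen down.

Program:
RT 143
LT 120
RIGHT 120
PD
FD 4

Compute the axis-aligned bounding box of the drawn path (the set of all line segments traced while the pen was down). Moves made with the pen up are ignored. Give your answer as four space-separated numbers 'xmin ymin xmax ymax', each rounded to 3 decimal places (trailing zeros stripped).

Executing turtle program step by step:
Start: pos=(-7,4), heading=315, pen down
RT 143: heading 315 -> 172
LT 120: heading 172 -> 292
RT 120: heading 292 -> 172
PD: pen down
FD 4: (-7,4) -> (-10.961,4.557) [heading=172, draw]
Final: pos=(-10.961,4.557), heading=172, 1 segment(s) drawn

Segment endpoints: x in {-10.961, -7}, y in {4, 4.557}
xmin=-10.961, ymin=4, xmax=-7, ymax=4.557

Answer: -10.961 4 -7 4.557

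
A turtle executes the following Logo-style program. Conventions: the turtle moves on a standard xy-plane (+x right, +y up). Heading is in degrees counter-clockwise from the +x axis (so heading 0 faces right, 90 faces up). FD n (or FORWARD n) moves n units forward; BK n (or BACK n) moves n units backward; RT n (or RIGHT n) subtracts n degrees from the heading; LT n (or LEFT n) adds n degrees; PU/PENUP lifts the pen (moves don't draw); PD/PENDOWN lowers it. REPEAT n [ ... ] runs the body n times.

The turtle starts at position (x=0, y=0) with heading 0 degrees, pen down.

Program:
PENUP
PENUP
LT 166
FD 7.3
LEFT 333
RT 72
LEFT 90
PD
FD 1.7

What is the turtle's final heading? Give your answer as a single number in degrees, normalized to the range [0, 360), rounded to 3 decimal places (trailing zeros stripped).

Executing turtle program step by step:
Start: pos=(0,0), heading=0, pen down
PU: pen up
PU: pen up
LT 166: heading 0 -> 166
FD 7.3: (0,0) -> (-7.083,1.766) [heading=166, move]
LT 333: heading 166 -> 139
RT 72: heading 139 -> 67
LT 90: heading 67 -> 157
PD: pen down
FD 1.7: (-7.083,1.766) -> (-8.648,2.43) [heading=157, draw]
Final: pos=(-8.648,2.43), heading=157, 1 segment(s) drawn

Answer: 157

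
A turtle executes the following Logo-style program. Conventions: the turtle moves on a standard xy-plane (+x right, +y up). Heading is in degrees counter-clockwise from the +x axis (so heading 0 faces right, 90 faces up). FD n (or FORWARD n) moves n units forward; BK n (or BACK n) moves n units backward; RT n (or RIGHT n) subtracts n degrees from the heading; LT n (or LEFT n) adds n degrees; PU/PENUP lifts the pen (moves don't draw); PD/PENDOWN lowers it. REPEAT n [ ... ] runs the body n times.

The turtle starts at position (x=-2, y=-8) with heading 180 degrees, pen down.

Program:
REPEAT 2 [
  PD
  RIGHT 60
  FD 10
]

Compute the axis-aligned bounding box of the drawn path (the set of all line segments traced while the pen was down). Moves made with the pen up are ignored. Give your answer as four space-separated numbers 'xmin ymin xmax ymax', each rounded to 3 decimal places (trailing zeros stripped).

Answer: -7 -8 -2 9.321

Derivation:
Executing turtle program step by step:
Start: pos=(-2,-8), heading=180, pen down
REPEAT 2 [
  -- iteration 1/2 --
  PD: pen down
  RT 60: heading 180 -> 120
  FD 10: (-2,-8) -> (-7,0.66) [heading=120, draw]
  -- iteration 2/2 --
  PD: pen down
  RT 60: heading 120 -> 60
  FD 10: (-7,0.66) -> (-2,9.321) [heading=60, draw]
]
Final: pos=(-2,9.321), heading=60, 2 segment(s) drawn

Segment endpoints: x in {-7, -2, -2}, y in {-8, 0.66, 9.321}
xmin=-7, ymin=-8, xmax=-2, ymax=9.321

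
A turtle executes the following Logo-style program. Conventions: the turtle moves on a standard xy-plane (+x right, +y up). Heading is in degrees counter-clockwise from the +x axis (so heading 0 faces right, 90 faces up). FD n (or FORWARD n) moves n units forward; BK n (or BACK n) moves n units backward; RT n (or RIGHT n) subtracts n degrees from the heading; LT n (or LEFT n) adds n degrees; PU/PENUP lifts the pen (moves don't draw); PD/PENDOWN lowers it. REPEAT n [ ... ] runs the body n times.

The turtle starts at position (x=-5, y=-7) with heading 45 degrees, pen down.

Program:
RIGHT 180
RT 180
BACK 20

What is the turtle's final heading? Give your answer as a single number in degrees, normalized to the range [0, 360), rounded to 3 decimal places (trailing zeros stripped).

Answer: 45

Derivation:
Executing turtle program step by step:
Start: pos=(-5,-7), heading=45, pen down
RT 180: heading 45 -> 225
RT 180: heading 225 -> 45
BK 20: (-5,-7) -> (-19.142,-21.142) [heading=45, draw]
Final: pos=(-19.142,-21.142), heading=45, 1 segment(s) drawn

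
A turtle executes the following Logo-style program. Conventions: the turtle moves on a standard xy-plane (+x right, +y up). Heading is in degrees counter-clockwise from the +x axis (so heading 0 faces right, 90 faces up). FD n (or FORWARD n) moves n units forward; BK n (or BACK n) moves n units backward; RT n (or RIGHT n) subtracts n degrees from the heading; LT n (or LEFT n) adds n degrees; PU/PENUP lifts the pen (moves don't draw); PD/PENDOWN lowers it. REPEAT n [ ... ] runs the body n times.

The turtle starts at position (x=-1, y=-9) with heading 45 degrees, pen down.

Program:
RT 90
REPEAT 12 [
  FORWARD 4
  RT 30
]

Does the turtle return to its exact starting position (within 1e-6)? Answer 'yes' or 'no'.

Answer: yes

Derivation:
Executing turtle program step by step:
Start: pos=(-1,-9), heading=45, pen down
RT 90: heading 45 -> 315
REPEAT 12 [
  -- iteration 1/12 --
  FD 4: (-1,-9) -> (1.828,-11.828) [heading=315, draw]
  RT 30: heading 315 -> 285
  -- iteration 2/12 --
  FD 4: (1.828,-11.828) -> (2.864,-15.692) [heading=285, draw]
  RT 30: heading 285 -> 255
  -- iteration 3/12 --
  FD 4: (2.864,-15.692) -> (1.828,-19.556) [heading=255, draw]
  RT 30: heading 255 -> 225
  -- iteration 4/12 --
  FD 4: (1.828,-19.556) -> (-1,-22.384) [heading=225, draw]
  RT 30: heading 225 -> 195
  -- iteration 5/12 --
  FD 4: (-1,-22.384) -> (-4.864,-23.42) [heading=195, draw]
  RT 30: heading 195 -> 165
  -- iteration 6/12 --
  FD 4: (-4.864,-23.42) -> (-8.727,-22.384) [heading=165, draw]
  RT 30: heading 165 -> 135
  -- iteration 7/12 --
  FD 4: (-8.727,-22.384) -> (-11.556,-19.556) [heading=135, draw]
  RT 30: heading 135 -> 105
  -- iteration 8/12 --
  FD 4: (-11.556,-19.556) -> (-12.591,-15.692) [heading=105, draw]
  RT 30: heading 105 -> 75
  -- iteration 9/12 --
  FD 4: (-12.591,-15.692) -> (-11.556,-11.828) [heading=75, draw]
  RT 30: heading 75 -> 45
  -- iteration 10/12 --
  FD 4: (-11.556,-11.828) -> (-8.727,-9) [heading=45, draw]
  RT 30: heading 45 -> 15
  -- iteration 11/12 --
  FD 4: (-8.727,-9) -> (-4.864,-7.965) [heading=15, draw]
  RT 30: heading 15 -> 345
  -- iteration 12/12 --
  FD 4: (-4.864,-7.965) -> (-1,-9) [heading=345, draw]
  RT 30: heading 345 -> 315
]
Final: pos=(-1,-9), heading=315, 12 segment(s) drawn

Start position: (-1, -9)
Final position: (-1, -9)
Distance = 0; < 1e-6 -> CLOSED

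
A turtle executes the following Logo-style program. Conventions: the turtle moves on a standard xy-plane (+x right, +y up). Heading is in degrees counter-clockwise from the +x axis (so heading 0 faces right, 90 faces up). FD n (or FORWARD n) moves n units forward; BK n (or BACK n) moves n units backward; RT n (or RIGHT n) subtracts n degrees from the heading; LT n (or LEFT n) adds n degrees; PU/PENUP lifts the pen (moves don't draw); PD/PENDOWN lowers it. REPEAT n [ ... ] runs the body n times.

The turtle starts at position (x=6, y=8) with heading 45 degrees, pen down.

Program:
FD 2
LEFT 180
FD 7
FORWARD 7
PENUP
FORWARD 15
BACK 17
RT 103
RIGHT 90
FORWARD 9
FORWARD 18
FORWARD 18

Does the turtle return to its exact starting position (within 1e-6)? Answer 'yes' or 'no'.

Answer: no

Derivation:
Executing turtle program step by step:
Start: pos=(6,8), heading=45, pen down
FD 2: (6,8) -> (7.414,9.414) [heading=45, draw]
LT 180: heading 45 -> 225
FD 7: (7.414,9.414) -> (2.464,4.464) [heading=225, draw]
FD 7: (2.464,4.464) -> (-2.485,-0.485) [heading=225, draw]
PU: pen up
FD 15: (-2.485,-0.485) -> (-13.092,-11.092) [heading=225, move]
BK 17: (-13.092,-11.092) -> (-1.071,0.929) [heading=225, move]
RT 103: heading 225 -> 122
RT 90: heading 122 -> 32
FD 9: (-1.071,0.929) -> (6.561,5.698) [heading=32, move]
FD 18: (6.561,5.698) -> (21.826,15.237) [heading=32, move]
FD 18: (21.826,15.237) -> (37.091,24.775) [heading=32, move]
Final: pos=(37.091,24.775), heading=32, 3 segment(s) drawn

Start position: (6, 8)
Final position: (37.091, 24.775)
Distance = 35.328; >= 1e-6 -> NOT closed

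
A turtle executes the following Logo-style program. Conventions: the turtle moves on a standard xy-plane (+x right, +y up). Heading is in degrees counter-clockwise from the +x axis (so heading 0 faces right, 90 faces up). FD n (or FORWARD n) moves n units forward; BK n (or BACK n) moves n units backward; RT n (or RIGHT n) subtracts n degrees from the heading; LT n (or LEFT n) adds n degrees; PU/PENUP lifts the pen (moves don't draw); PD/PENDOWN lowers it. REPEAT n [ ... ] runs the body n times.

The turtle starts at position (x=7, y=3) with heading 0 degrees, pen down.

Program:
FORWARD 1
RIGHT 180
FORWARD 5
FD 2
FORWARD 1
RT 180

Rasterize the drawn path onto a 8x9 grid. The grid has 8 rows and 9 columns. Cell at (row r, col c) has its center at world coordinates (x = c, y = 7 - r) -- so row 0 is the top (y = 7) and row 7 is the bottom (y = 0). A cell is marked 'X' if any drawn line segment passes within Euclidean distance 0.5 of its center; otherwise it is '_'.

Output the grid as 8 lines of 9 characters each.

Segment 0: (7,3) -> (8,3)
Segment 1: (8,3) -> (3,3)
Segment 2: (3,3) -> (1,3)
Segment 3: (1,3) -> (0,3)

Answer: _________
_________
_________
_________
XXXXXXXXX
_________
_________
_________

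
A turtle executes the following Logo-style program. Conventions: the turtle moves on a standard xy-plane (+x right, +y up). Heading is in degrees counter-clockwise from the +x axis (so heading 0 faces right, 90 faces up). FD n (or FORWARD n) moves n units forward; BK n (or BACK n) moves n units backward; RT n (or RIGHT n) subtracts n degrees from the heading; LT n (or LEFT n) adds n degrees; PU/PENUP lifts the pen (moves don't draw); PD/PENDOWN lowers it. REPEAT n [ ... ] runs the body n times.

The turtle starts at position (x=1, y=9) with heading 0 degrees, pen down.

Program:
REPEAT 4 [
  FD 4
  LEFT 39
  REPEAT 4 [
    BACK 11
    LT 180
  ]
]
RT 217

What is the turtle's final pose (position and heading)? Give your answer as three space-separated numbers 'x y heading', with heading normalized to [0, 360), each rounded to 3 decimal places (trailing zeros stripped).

Executing turtle program step by step:
Start: pos=(1,9), heading=0, pen down
REPEAT 4 [
  -- iteration 1/4 --
  FD 4: (1,9) -> (5,9) [heading=0, draw]
  LT 39: heading 0 -> 39
  REPEAT 4 [
    -- iteration 1/4 --
    BK 11: (5,9) -> (-3.549,2.077) [heading=39, draw]
    LT 180: heading 39 -> 219
    -- iteration 2/4 --
    BK 11: (-3.549,2.077) -> (5,9) [heading=219, draw]
    LT 180: heading 219 -> 39
    -- iteration 3/4 --
    BK 11: (5,9) -> (-3.549,2.077) [heading=39, draw]
    LT 180: heading 39 -> 219
    -- iteration 4/4 --
    BK 11: (-3.549,2.077) -> (5,9) [heading=219, draw]
    LT 180: heading 219 -> 39
  ]
  -- iteration 2/4 --
  FD 4: (5,9) -> (8.109,11.517) [heading=39, draw]
  LT 39: heading 39 -> 78
  REPEAT 4 [
    -- iteration 1/4 --
    BK 11: (8.109,11.517) -> (5.822,0.758) [heading=78, draw]
    LT 180: heading 78 -> 258
    -- iteration 2/4 --
    BK 11: (5.822,0.758) -> (8.109,11.517) [heading=258, draw]
    LT 180: heading 258 -> 78
    -- iteration 3/4 --
    BK 11: (8.109,11.517) -> (5.822,0.758) [heading=78, draw]
    LT 180: heading 78 -> 258
    -- iteration 4/4 --
    BK 11: (5.822,0.758) -> (8.109,11.517) [heading=258, draw]
    LT 180: heading 258 -> 78
  ]
  -- iteration 3/4 --
  FD 4: (8.109,11.517) -> (8.94,15.43) [heading=78, draw]
  LT 39: heading 78 -> 117
  REPEAT 4 [
    -- iteration 1/4 --
    BK 11: (8.94,15.43) -> (13.934,5.629) [heading=117, draw]
    LT 180: heading 117 -> 297
    -- iteration 2/4 --
    BK 11: (13.934,5.629) -> (8.94,15.43) [heading=297, draw]
    LT 180: heading 297 -> 117
    -- iteration 3/4 --
    BK 11: (8.94,15.43) -> (13.934,5.629) [heading=117, draw]
    LT 180: heading 117 -> 297
    -- iteration 4/4 --
    BK 11: (13.934,5.629) -> (8.94,15.43) [heading=297, draw]
    LT 180: heading 297 -> 117
  ]
  -- iteration 4/4 --
  FD 4: (8.94,15.43) -> (7.124,18.994) [heading=117, draw]
  LT 39: heading 117 -> 156
  REPEAT 4 [
    -- iteration 1/4 --
    BK 11: (7.124,18.994) -> (17.173,14.52) [heading=156, draw]
    LT 180: heading 156 -> 336
    -- iteration 2/4 --
    BK 11: (17.173,14.52) -> (7.124,18.994) [heading=336, draw]
    LT 180: heading 336 -> 156
    -- iteration 3/4 --
    BK 11: (7.124,18.994) -> (17.173,14.52) [heading=156, draw]
    LT 180: heading 156 -> 336
    -- iteration 4/4 --
    BK 11: (17.173,14.52) -> (7.124,18.994) [heading=336, draw]
    LT 180: heading 336 -> 156
  ]
]
RT 217: heading 156 -> 299
Final: pos=(7.124,18.994), heading=299, 20 segment(s) drawn

Answer: 7.124 18.994 299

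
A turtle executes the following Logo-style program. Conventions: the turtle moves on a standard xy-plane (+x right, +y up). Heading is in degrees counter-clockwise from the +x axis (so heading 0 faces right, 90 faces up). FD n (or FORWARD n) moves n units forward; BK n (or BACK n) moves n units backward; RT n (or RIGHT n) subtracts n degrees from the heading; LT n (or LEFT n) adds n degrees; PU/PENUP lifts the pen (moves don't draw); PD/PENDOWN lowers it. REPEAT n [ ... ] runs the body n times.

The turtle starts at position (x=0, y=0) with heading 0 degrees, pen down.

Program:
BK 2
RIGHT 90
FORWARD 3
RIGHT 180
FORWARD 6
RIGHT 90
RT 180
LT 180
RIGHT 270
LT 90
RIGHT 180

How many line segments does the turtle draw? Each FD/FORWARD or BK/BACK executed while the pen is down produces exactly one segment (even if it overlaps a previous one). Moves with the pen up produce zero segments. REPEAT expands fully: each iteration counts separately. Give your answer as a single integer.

Executing turtle program step by step:
Start: pos=(0,0), heading=0, pen down
BK 2: (0,0) -> (-2,0) [heading=0, draw]
RT 90: heading 0 -> 270
FD 3: (-2,0) -> (-2,-3) [heading=270, draw]
RT 180: heading 270 -> 90
FD 6: (-2,-3) -> (-2,3) [heading=90, draw]
RT 90: heading 90 -> 0
RT 180: heading 0 -> 180
LT 180: heading 180 -> 0
RT 270: heading 0 -> 90
LT 90: heading 90 -> 180
RT 180: heading 180 -> 0
Final: pos=(-2,3), heading=0, 3 segment(s) drawn
Segments drawn: 3

Answer: 3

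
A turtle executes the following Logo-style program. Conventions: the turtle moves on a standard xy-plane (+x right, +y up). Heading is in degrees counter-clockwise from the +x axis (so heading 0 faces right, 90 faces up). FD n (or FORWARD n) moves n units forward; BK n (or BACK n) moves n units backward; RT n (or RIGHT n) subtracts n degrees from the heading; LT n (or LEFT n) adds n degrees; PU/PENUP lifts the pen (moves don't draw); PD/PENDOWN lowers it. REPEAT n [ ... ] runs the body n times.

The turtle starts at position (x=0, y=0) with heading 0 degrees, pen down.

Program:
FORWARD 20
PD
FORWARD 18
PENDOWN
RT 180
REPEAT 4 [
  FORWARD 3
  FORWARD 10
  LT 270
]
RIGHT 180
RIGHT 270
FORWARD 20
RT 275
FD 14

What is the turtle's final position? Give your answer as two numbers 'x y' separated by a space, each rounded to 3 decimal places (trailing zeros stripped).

Executing turtle program step by step:
Start: pos=(0,0), heading=0, pen down
FD 20: (0,0) -> (20,0) [heading=0, draw]
PD: pen down
FD 18: (20,0) -> (38,0) [heading=0, draw]
PD: pen down
RT 180: heading 0 -> 180
REPEAT 4 [
  -- iteration 1/4 --
  FD 3: (38,0) -> (35,0) [heading=180, draw]
  FD 10: (35,0) -> (25,0) [heading=180, draw]
  LT 270: heading 180 -> 90
  -- iteration 2/4 --
  FD 3: (25,0) -> (25,3) [heading=90, draw]
  FD 10: (25,3) -> (25,13) [heading=90, draw]
  LT 270: heading 90 -> 0
  -- iteration 3/4 --
  FD 3: (25,13) -> (28,13) [heading=0, draw]
  FD 10: (28,13) -> (38,13) [heading=0, draw]
  LT 270: heading 0 -> 270
  -- iteration 4/4 --
  FD 3: (38,13) -> (38,10) [heading=270, draw]
  FD 10: (38,10) -> (38,0) [heading=270, draw]
  LT 270: heading 270 -> 180
]
RT 180: heading 180 -> 0
RT 270: heading 0 -> 90
FD 20: (38,0) -> (38,20) [heading=90, draw]
RT 275: heading 90 -> 175
FD 14: (38,20) -> (24.053,21.22) [heading=175, draw]
Final: pos=(24.053,21.22), heading=175, 12 segment(s) drawn

Answer: 24.053 21.22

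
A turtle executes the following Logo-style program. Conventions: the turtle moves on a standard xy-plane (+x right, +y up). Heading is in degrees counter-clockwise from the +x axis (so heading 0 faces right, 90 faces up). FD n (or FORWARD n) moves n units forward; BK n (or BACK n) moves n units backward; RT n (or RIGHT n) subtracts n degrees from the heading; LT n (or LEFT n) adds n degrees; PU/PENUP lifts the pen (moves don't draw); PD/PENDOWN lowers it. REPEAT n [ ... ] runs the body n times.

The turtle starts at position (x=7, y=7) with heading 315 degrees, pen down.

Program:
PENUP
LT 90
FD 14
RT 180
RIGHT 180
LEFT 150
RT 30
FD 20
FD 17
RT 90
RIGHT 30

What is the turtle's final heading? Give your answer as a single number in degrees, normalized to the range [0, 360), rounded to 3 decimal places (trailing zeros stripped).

Executing turtle program step by step:
Start: pos=(7,7), heading=315, pen down
PU: pen up
LT 90: heading 315 -> 45
FD 14: (7,7) -> (16.899,16.899) [heading=45, move]
RT 180: heading 45 -> 225
RT 180: heading 225 -> 45
LT 150: heading 45 -> 195
RT 30: heading 195 -> 165
FD 20: (16.899,16.899) -> (-2.419,22.076) [heading=165, move]
FD 17: (-2.419,22.076) -> (-18.84,26.476) [heading=165, move]
RT 90: heading 165 -> 75
RT 30: heading 75 -> 45
Final: pos=(-18.84,26.476), heading=45, 0 segment(s) drawn

Answer: 45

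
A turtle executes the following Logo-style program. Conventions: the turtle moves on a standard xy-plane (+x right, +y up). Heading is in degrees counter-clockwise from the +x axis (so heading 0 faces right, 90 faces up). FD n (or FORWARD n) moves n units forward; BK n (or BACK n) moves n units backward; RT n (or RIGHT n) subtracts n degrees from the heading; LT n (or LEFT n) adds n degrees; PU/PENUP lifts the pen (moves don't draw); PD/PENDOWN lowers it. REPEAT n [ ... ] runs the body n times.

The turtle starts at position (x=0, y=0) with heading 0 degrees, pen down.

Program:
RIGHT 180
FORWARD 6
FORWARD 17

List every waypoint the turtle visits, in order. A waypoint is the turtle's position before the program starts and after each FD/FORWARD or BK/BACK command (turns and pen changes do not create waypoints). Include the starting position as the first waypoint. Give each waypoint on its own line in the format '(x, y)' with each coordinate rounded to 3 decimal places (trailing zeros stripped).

Answer: (0, 0)
(-6, 0)
(-23, 0)

Derivation:
Executing turtle program step by step:
Start: pos=(0,0), heading=0, pen down
RT 180: heading 0 -> 180
FD 6: (0,0) -> (-6,0) [heading=180, draw]
FD 17: (-6,0) -> (-23,0) [heading=180, draw]
Final: pos=(-23,0), heading=180, 2 segment(s) drawn
Waypoints (3 total):
(0, 0)
(-6, 0)
(-23, 0)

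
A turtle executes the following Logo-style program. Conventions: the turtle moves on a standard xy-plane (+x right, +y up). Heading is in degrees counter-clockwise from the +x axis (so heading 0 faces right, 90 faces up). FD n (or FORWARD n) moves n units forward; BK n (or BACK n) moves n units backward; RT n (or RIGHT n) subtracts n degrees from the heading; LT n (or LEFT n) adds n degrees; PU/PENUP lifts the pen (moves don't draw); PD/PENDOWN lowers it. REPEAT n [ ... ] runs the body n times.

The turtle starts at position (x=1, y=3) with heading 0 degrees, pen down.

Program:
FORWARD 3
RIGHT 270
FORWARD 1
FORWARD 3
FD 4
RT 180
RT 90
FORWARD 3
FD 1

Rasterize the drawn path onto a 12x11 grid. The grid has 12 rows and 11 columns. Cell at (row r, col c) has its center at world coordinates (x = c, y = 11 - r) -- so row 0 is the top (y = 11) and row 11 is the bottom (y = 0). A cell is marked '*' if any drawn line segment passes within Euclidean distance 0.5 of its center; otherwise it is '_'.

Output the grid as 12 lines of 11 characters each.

Answer: *****______
____*______
____*______
____*______
____*______
____*______
____*______
____*______
_****______
___________
___________
___________

Derivation:
Segment 0: (1,3) -> (4,3)
Segment 1: (4,3) -> (4,4)
Segment 2: (4,4) -> (4,7)
Segment 3: (4,7) -> (4,11)
Segment 4: (4,11) -> (1,11)
Segment 5: (1,11) -> (-0,11)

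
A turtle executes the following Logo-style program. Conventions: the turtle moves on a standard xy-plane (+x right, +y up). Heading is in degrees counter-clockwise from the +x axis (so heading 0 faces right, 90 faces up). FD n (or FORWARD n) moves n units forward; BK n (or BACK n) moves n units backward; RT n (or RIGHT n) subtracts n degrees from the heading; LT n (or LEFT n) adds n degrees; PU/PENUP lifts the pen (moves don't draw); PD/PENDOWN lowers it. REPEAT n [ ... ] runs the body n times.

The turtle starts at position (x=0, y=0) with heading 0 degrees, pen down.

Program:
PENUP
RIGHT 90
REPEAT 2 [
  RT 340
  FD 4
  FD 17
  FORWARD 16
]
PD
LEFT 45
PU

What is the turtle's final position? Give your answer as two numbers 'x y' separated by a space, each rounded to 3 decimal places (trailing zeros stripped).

Answer: 36.438 -63.112

Derivation:
Executing turtle program step by step:
Start: pos=(0,0), heading=0, pen down
PU: pen up
RT 90: heading 0 -> 270
REPEAT 2 [
  -- iteration 1/2 --
  RT 340: heading 270 -> 290
  FD 4: (0,0) -> (1.368,-3.759) [heading=290, move]
  FD 17: (1.368,-3.759) -> (7.182,-19.734) [heading=290, move]
  FD 16: (7.182,-19.734) -> (12.655,-34.769) [heading=290, move]
  -- iteration 2/2 --
  RT 340: heading 290 -> 310
  FD 4: (12.655,-34.769) -> (15.226,-37.833) [heading=310, move]
  FD 17: (15.226,-37.833) -> (26.153,-50.856) [heading=310, move]
  FD 16: (26.153,-50.856) -> (36.438,-63.112) [heading=310, move]
]
PD: pen down
LT 45: heading 310 -> 355
PU: pen up
Final: pos=(36.438,-63.112), heading=355, 0 segment(s) drawn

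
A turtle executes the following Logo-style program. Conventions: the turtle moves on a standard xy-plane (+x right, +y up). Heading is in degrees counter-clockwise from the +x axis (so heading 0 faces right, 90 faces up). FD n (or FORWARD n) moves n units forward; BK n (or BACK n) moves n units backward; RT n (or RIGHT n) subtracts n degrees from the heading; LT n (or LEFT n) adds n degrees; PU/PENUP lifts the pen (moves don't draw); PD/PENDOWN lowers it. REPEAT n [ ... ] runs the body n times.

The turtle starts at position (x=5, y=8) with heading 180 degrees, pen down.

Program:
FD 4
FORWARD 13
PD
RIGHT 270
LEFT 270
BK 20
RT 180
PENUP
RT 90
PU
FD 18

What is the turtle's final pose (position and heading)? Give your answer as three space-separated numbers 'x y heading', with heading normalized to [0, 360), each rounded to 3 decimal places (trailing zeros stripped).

Answer: 8 -10 270

Derivation:
Executing turtle program step by step:
Start: pos=(5,8), heading=180, pen down
FD 4: (5,8) -> (1,8) [heading=180, draw]
FD 13: (1,8) -> (-12,8) [heading=180, draw]
PD: pen down
RT 270: heading 180 -> 270
LT 270: heading 270 -> 180
BK 20: (-12,8) -> (8,8) [heading=180, draw]
RT 180: heading 180 -> 0
PU: pen up
RT 90: heading 0 -> 270
PU: pen up
FD 18: (8,8) -> (8,-10) [heading=270, move]
Final: pos=(8,-10), heading=270, 3 segment(s) drawn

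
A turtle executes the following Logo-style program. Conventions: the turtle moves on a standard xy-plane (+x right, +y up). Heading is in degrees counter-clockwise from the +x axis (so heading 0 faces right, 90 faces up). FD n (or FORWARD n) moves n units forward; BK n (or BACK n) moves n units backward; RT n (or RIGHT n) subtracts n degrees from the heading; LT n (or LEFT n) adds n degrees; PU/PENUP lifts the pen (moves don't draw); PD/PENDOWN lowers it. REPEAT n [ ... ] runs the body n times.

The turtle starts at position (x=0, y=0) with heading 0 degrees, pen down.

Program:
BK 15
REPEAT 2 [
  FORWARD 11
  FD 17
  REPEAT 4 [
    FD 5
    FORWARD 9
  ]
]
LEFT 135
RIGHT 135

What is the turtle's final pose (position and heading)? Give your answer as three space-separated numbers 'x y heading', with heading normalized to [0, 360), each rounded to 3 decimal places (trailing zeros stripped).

Answer: 153 0 0

Derivation:
Executing turtle program step by step:
Start: pos=(0,0), heading=0, pen down
BK 15: (0,0) -> (-15,0) [heading=0, draw]
REPEAT 2 [
  -- iteration 1/2 --
  FD 11: (-15,0) -> (-4,0) [heading=0, draw]
  FD 17: (-4,0) -> (13,0) [heading=0, draw]
  REPEAT 4 [
    -- iteration 1/4 --
    FD 5: (13,0) -> (18,0) [heading=0, draw]
    FD 9: (18,0) -> (27,0) [heading=0, draw]
    -- iteration 2/4 --
    FD 5: (27,0) -> (32,0) [heading=0, draw]
    FD 9: (32,0) -> (41,0) [heading=0, draw]
    -- iteration 3/4 --
    FD 5: (41,0) -> (46,0) [heading=0, draw]
    FD 9: (46,0) -> (55,0) [heading=0, draw]
    -- iteration 4/4 --
    FD 5: (55,0) -> (60,0) [heading=0, draw]
    FD 9: (60,0) -> (69,0) [heading=0, draw]
  ]
  -- iteration 2/2 --
  FD 11: (69,0) -> (80,0) [heading=0, draw]
  FD 17: (80,0) -> (97,0) [heading=0, draw]
  REPEAT 4 [
    -- iteration 1/4 --
    FD 5: (97,0) -> (102,0) [heading=0, draw]
    FD 9: (102,0) -> (111,0) [heading=0, draw]
    -- iteration 2/4 --
    FD 5: (111,0) -> (116,0) [heading=0, draw]
    FD 9: (116,0) -> (125,0) [heading=0, draw]
    -- iteration 3/4 --
    FD 5: (125,0) -> (130,0) [heading=0, draw]
    FD 9: (130,0) -> (139,0) [heading=0, draw]
    -- iteration 4/4 --
    FD 5: (139,0) -> (144,0) [heading=0, draw]
    FD 9: (144,0) -> (153,0) [heading=0, draw]
  ]
]
LT 135: heading 0 -> 135
RT 135: heading 135 -> 0
Final: pos=(153,0), heading=0, 21 segment(s) drawn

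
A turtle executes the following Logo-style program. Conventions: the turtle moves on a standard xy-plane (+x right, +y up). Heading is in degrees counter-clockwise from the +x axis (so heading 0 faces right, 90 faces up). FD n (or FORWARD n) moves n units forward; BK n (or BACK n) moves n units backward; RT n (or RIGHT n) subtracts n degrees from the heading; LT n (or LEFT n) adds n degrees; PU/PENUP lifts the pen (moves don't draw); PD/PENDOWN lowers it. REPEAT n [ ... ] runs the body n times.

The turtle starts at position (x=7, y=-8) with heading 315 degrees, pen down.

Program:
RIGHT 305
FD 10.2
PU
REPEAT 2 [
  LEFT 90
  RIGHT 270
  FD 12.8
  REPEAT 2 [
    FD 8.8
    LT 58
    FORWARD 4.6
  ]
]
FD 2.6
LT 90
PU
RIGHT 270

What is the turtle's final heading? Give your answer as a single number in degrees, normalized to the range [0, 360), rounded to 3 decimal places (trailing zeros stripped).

Executing turtle program step by step:
Start: pos=(7,-8), heading=315, pen down
RT 305: heading 315 -> 10
FD 10.2: (7,-8) -> (17.045,-6.229) [heading=10, draw]
PU: pen up
REPEAT 2 [
  -- iteration 1/2 --
  LT 90: heading 10 -> 100
  RT 270: heading 100 -> 190
  FD 12.8: (17.045,-6.229) -> (4.439,-8.451) [heading=190, move]
  REPEAT 2 [
    -- iteration 1/2 --
    FD 8.8: (4.439,-8.451) -> (-4.227,-9.98) [heading=190, move]
    LT 58: heading 190 -> 248
    FD 4.6: (-4.227,-9.98) -> (-5.95,-14.245) [heading=248, move]
    -- iteration 2/2 --
    FD 8.8: (-5.95,-14.245) -> (-9.247,-22.404) [heading=248, move]
    LT 58: heading 248 -> 306
    FD 4.6: (-9.247,-22.404) -> (-6.543,-26.125) [heading=306, move]
  ]
  -- iteration 2/2 --
  LT 90: heading 306 -> 36
  RT 270: heading 36 -> 126
  FD 12.8: (-6.543,-26.125) -> (-14.066,-15.77) [heading=126, move]
  REPEAT 2 [
    -- iteration 1/2 --
    FD 8.8: (-14.066,-15.77) -> (-19.239,-8.651) [heading=126, move]
    LT 58: heading 126 -> 184
    FD 4.6: (-19.239,-8.651) -> (-23.828,-8.971) [heading=184, move]
    -- iteration 2/2 --
    FD 8.8: (-23.828,-8.971) -> (-32.606,-9.585) [heading=184, move]
    LT 58: heading 184 -> 242
    FD 4.6: (-32.606,-9.585) -> (-34.766,-13.647) [heading=242, move]
  ]
]
FD 2.6: (-34.766,-13.647) -> (-35.986,-15.943) [heading=242, move]
LT 90: heading 242 -> 332
PU: pen up
RT 270: heading 332 -> 62
Final: pos=(-35.986,-15.943), heading=62, 1 segment(s) drawn

Answer: 62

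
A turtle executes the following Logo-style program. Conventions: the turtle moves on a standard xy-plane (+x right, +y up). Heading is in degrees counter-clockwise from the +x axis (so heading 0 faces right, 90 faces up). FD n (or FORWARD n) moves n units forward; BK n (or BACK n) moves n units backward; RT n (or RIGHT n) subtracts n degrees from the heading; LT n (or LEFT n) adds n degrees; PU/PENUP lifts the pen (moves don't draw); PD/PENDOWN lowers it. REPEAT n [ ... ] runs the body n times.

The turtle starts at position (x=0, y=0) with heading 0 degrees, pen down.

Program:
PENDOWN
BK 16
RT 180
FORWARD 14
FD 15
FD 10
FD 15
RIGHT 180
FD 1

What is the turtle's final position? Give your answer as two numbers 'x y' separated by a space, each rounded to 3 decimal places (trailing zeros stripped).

Answer: -69 0

Derivation:
Executing turtle program step by step:
Start: pos=(0,0), heading=0, pen down
PD: pen down
BK 16: (0,0) -> (-16,0) [heading=0, draw]
RT 180: heading 0 -> 180
FD 14: (-16,0) -> (-30,0) [heading=180, draw]
FD 15: (-30,0) -> (-45,0) [heading=180, draw]
FD 10: (-45,0) -> (-55,0) [heading=180, draw]
FD 15: (-55,0) -> (-70,0) [heading=180, draw]
RT 180: heading 180 -> 0
FD 1: (-70,0) -> (-69,0) [heading=0, draw]
Final: pos=(-69,0), heading=0, 6 segment(s) drawn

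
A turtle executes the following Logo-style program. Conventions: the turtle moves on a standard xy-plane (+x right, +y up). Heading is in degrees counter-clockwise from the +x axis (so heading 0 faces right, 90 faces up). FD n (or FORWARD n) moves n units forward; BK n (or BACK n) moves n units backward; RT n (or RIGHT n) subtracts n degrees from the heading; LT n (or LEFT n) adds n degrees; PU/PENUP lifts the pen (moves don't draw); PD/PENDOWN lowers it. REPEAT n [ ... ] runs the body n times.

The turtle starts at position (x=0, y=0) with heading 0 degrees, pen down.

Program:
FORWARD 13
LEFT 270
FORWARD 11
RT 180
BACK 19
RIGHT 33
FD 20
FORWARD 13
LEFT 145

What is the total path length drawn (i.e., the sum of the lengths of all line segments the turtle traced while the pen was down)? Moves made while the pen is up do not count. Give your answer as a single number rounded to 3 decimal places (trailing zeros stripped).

Answer: 76

Derivation:
Executing turtle program step by step:
Start: pos=(0,0), heading=0, pen down
FD 13: (0,0) -> (13,0) [heading=0, draw]
LT 270: heading 0 -> 270
FD 11: (13,0) -> (13,-11) [heading=270, draw]
RT 180: heading 270 -> 90
BK 19: (13,-11) -> (13,-30) [heading=90, draw]
RT 33: heading 90 -> 57
FD 20: (13,-30) -> (23.893,-13.227) [heading=57, draw]
FD 13: (23.893,-13.227) -> (30.973,-2.324) [heading=57, draw]
LT 145: heading 57 -> 202
Final: pos=(30.973,-2.324), heading=202, 5 segment(s) drawn

Segment lengths:
  seg 1: (0,0) -> (13,0), length = 13
  seg 2: (13,0) -> (13,-11), length = 11
  seg 3: (13,-11) -> (13,-30), length = 19
  seg 4: (13,-30) -> (23.893,-13.227), length = 20
  seg 5: (23.893,-13.227) -> (30.973,-2.324), length = 13
Total = 76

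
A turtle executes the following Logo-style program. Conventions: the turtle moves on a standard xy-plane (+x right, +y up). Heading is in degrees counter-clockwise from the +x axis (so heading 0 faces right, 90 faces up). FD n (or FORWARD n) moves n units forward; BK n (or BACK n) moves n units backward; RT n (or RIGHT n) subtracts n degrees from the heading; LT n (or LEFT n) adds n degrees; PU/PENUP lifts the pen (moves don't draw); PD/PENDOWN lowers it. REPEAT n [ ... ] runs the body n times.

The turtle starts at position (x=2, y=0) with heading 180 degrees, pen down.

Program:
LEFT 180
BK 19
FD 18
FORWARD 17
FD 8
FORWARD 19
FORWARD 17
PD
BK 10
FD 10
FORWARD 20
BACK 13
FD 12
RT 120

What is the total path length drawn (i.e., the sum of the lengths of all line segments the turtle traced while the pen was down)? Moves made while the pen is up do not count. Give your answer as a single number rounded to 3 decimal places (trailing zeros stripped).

Answer: 163

Derivation:
Executing turtle program step by step:
Start: pos=(2,0), heading=180, pen down
LT 180: heading 180 -> 0
BK 19: (2,0) -> (-17,0) [heading=0, draw]
FD 18: (-17,0) -> (1,0) [heading=0, draw]
FD 17: (1,0) -> (18,0) [heading=0, draw]
FD 8: (18,0) -> (26,0) [heading=0, draw]
FD 19: (26,0) -> (45,0) [heading=0, draw]
FD 17: (45,0) -> (62,0) [heading=0, draw]
PD: pen down
BK 10: (62,0) -> (52,0) [heading=0, draw]
FD 10: (52,0) -> (62,0) [heading=0, draw]
FD 20: (62,0) -> (82,0) [heading=0, draw]
BK 13: (82,0) -> (69,0) [heading=0, draw]
FD 12: (69,0) -> (81,0) [heading=0, draw]
RT 120: heading 0 -> 240
Final: pos=(81,0), heading=240, 11 segment(s) drawn

Segment lengths:
  seg 1: (2,0) -> (-17,0), length = 19
  seg 2: (-17,0) -> (1,0), length = 18
  seg 3: (1,0) -> (18,0), length = 17
  seg 4: (18,0) -> (26,0), length = 8
  seg 5: (26,0) -> (45,0), length = 19
  seg 6: (45,0) -> (62,0), length = 17
  seg 7: (62,0) -> (52,0), length = 10
  seg 8: (52,0) -> (62,0), length = 10
  seg 9: (62,0) -> (82,0), length = 20
  seg 10: (82,0) -> (69,0), length = 13
  seg 11: (69,0) -> (81,0), length = 12
Total = 163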